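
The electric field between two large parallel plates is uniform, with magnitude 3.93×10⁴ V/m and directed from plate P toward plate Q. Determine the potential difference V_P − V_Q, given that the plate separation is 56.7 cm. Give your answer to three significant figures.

2.23×10⁴ V

In a uniform field, potential decreases in the direction of E: ΔV = −E·d for a displacement d parallel to E.
Going from Q to P is a displacement of 56.7 cm opposite to the field, so V_P − V_Q = +Ed = 2.23×10⁴ V.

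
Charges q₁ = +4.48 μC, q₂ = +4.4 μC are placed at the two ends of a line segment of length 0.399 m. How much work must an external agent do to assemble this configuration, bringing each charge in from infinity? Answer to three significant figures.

The work to assemble the configuration equals its total potential energy, U = Σ kqᵢqⱼ/rᵢⱼ over all pairs.
The separation is r = 0.399 m.
U = (0.444) = 0.444 J.

0.444 J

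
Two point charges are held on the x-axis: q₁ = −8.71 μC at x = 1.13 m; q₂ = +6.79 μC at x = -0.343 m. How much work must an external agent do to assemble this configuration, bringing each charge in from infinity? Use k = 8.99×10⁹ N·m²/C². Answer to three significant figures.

-0.361 J

The assembly work is the sum of pairwise potential energies, U = Σ_{i<j} kqᵢqⱼ/rᵢⱼ.
Pair separations: r₁₂ = 1.47 m.
U = (-0.361) = -0.361 J.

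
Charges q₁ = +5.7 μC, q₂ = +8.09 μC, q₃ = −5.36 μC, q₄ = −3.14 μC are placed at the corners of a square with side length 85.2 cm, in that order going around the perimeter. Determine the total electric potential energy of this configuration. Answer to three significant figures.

The assembly work is the sum of pairwise potential energies, U = Σ_{i<j} kqᵢqⱼ/rᵢⱼ.
The four side pairs have separation 0.852 m and the two diagonal pairs 1.20 m.
Summing all 6 pair terms gives U = -0.400 J.

-0.400 J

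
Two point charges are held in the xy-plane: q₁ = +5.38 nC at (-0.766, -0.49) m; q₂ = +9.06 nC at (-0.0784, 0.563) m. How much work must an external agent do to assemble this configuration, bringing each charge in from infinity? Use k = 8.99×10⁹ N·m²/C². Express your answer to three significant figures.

3.48×10⁻⁷ J

The assembly work is the sum of pairwise potential energies, U = Σ_{i<j} kqᵢqⱼ/rᵢⱼ.
Pair separations: r₁₂ = 1.26 m.
U = (3.48×10⁻⁷) = 3.48×10⁻⁷ J.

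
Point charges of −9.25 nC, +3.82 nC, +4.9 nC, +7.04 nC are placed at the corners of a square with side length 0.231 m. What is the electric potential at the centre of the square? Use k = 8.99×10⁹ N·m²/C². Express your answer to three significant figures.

358 V

Electric potential is a scalar, so the contributions from each charge add algebraically: V = Σ kqᵢ/rᵢ.
The distance from each corner to the centre is a√2/2 = 0.163 m.
V = k[(-9.25×10⁻⁹)/(0.163) + (3.82×10⁻⁹)/(0.163) + (4.90×10⁻⁹)/(0.163) + (7.04×10⁻⁹)/(0.163)] = 358 V.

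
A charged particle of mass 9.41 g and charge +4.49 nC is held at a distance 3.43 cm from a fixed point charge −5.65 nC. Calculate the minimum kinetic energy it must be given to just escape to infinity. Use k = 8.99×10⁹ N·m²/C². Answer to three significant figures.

To just escape, total mechanical energy must reach zero at infinity: ½mv²_min + U = 0, so ½mv²_min = −U = |kQq|/r.
|U| = |kQq|/r = (8.99×10⁹ N·m²/C²)(5.65×10⁻⁹)(4.49×10⁻⁹)/(0.0343) = 6.65×10⁻⁶ J.

6.65×10⁻⁶ J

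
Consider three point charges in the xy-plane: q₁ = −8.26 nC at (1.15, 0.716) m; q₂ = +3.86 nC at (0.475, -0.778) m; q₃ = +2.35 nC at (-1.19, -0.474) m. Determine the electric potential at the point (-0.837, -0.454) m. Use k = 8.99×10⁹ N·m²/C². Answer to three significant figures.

The total potential is the scalar sum of each charge's contribution, V = Σ kqᵢ/rᵢ.
Distances from the field point to each charge: r₁ = 2.31 m, r₂ = 1.35 m, r₃ = 0.354 m.
V = k[(-8.26×10⁻⁹)/(2.31) + (3.86×10⁻⁹)/(1.35) + (2.35×10⁻⁹)/(0.354)] = 53.2 V.

53.2 V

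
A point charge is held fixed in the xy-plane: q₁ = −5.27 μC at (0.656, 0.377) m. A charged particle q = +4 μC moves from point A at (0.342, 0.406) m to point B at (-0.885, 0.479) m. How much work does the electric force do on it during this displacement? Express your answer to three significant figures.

The work done by the electric force is W_field = −ΔU = −q(V_B − V_A) = q(V_A − V_B).
At A: distance to the source charge is 0.315 m; V_A = kq₁/r = -1.50×10⁵ V.
At B: distance to the source charge is 1.54 m; V_B = kq₁/r = -3.07×10⁴ V.
ΔV = V_B − V_A = 1.20×10⁵ V.
W_field = −qΔV = −(4.00×10⁻⁶ C)(1.20×10⁵ V) = -0.478 J.

-0.478 J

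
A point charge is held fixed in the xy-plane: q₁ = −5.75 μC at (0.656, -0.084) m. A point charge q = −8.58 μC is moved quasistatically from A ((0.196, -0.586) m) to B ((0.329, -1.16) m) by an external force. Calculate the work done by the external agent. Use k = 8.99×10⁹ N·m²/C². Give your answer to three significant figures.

For quasistatic motion the external work equals the change in potential energy: W_ext = qΔV = q(V_B − V_A).
At A: distance to the source charge is 0.681 m; V_A = kq₁/r = -7.59×10⁴ V.
At B: distance to the source charge is 1.12 m; V_B = kq₁/r = -4.60×10⁴ V.
ΔV = V_B − V_A = 3.00×10⁴ V.
W_ext = qΔV = (-8.58×10⁻⁶ C)(3.00×10⁴ V) = -0.257 J.

-0.257 J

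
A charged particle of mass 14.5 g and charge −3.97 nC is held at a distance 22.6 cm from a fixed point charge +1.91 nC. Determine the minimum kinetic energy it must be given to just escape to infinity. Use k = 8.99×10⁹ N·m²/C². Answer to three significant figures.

3.02×10⁻⁷ J

To just escape, total mechanical energy must reach zero at infinity: ½mv²_min + U = 0, so ½mv²_min = −U = |kQq|/r.
|U| = |kQq|/r = (8.99×10⁹ N·m²/C²)(1.91×10⁻⁹)(3.97×10⁻⁹)/(0.226) = 3.02×10⁻⁷ J.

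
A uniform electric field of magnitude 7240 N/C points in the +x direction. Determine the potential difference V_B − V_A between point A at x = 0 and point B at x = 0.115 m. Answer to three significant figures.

In a uniform field, potential decreases in the direction of E: V_B − V_A = −E·Δx.
V_B − V_A = −(7240 V/m)(0.115 m) = -833 V.

-833 V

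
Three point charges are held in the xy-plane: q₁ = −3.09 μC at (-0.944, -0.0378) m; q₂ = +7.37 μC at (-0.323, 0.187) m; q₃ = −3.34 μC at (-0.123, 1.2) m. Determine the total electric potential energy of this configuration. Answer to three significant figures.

-0.462 J

The assembly work is the sum of pairwise potential energies, U = Σ_{i<j} kqᵢqⱼ/rᵢⱼ.
Pair separations: r₁₂ = 0.660 m, r₁₃ = 1.49 m, r₂₃ = 1.03 m.
U = (-0.310) + (0.0625) + (-0.214) = -0.462 J.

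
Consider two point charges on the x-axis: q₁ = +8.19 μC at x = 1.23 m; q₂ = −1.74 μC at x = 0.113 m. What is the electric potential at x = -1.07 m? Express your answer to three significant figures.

The total potential is the scalar sum of each charge's contribution, V = Σ kqᵢ/rᵢ.
Distances from the field point to each charge: r₁ = 2.30 m, r₂ = 1.18 m.
V = k[(8.19×10⁻⁶)/(2.30) + (-1.74×10⁻⁶)/(1.18)] = 1.88×10⁴ V.

1.88×10⁴ V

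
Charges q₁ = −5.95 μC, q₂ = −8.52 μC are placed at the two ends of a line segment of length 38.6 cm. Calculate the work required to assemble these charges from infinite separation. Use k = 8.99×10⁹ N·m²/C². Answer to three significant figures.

1.18 J

The work to assemble the configuration equals its total potential energy, U = Σ kqᵢqⱼ/rᵢⱼ over all pairs.
The separation is r = 0.386 m.
U = (1.18) = 1.18 J.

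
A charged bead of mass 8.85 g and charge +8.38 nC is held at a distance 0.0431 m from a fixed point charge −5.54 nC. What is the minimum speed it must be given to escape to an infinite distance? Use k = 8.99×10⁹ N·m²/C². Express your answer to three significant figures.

0.0468 m/s

To just escape, total mechanical energy must reach zero at infinity: ½mv²_min + U = 0, so ½mv²_min = −U = |kQq|/r.
|U| = |kQq|/r = (8.99×10⁹ N·m²/C²)(5.54×10⁻⁹)(8.38×10⁻⁹)/(0.0431) = 9.68×10⁻⁶ J.
v_min = √(2|U|/m) = √(2·9.68×10⁻⁶/8.85×10⁻³) = 0.0468 m/s.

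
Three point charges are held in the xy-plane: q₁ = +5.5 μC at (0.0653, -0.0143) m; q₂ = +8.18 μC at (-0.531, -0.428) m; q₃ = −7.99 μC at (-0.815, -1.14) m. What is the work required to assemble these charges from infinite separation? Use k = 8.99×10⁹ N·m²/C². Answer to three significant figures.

The work to assemble the configuration equals its total potential energy, U = Σ kqᵢqⱼ/rᵢⱼ over all pairs.
Pair separations: r₁₂ = 0.726 m, r₁₃ = 1.43 m, r₂₃ = 0.767 m.
U = (0.557) + (-0.276) + (-0.767) = -0.486 J.

-0.486 J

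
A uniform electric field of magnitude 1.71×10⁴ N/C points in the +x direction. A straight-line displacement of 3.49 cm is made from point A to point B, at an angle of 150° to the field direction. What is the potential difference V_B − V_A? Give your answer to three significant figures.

517 V

Only the component of displacement along E changes the potential: ΔV = −E·d·cosθ.
ΔV = −(1.71×10⁴ V/m)(0.0349 m)cos150° = 517 V.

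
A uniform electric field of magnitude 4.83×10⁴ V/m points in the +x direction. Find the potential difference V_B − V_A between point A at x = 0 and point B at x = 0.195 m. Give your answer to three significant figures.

In a uniform field, potential decreases in the direction of E: V_B − V_A = −E·Δx.
V_B − V_A = −(4.83×10⁴ V/m)(0.195 m) = -9420 V.

-9420 V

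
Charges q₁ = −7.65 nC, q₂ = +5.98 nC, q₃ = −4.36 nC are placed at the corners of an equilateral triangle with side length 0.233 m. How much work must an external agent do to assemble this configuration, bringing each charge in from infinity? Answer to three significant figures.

The assembly work is the sum of pairwise potential energies, U = Σ_{i<j} kqᵢqⱼ/rᵢⱼ.
All three pair separations equal the side length, 0.233 m.
U = (-1.77×10⁻⁶) + (1.29×10⁻⁶) + (-1.01×10⁻⁶) = -1.48×10⁻⁶ J.

-1.48×10⁻⁶ J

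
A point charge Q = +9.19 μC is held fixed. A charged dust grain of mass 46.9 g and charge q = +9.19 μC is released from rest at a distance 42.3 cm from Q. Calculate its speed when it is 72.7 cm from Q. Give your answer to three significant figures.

5.66 m/s

Only the electrostatic force acts, so mechanical energy is conserved: ½mv² = U₁ − U₂ = kQq(1/r₁ − 1/r₂).
U₁ − U₂ = (8.99×10⁹ N·m²/C²)(9.19×10⁻⁶ C)(9.19×10⁻⁶ C)(1/0.423 − 1/0.727) = 0.751 J.
v = √(2·0.751/0.0469) = 5.66 m/s.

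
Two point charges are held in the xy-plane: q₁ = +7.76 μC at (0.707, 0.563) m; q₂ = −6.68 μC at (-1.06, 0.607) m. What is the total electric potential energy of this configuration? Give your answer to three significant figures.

The work to assemble the configuration equals its total potential energy, U = Σ kqᵢqⱼ/rᵢⱼ over all pairs.
Pair separations: r₁₂ = 1.77 m.
U = (-0.264) = -0.264 J.

-0.264 J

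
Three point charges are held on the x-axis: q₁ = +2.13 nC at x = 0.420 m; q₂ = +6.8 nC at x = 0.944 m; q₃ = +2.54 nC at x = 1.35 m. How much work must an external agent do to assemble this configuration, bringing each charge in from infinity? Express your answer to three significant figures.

6.83×10⁻⁷ J

The assembly work is the sum of pairwise potential energies, U = Σ_{i<j} kqᵢqⱼ/rᵢⱼ.
Pair separations: r₁₂ = 0.524 m, r₁₃ = 0.930 m, r₂₃ = 0.406 m.
U = (2.48×10⁻⁷) + (5.23×10⁻⁸) + (3.82×10⁻⁷) = 6.83×10⁻⁷ J.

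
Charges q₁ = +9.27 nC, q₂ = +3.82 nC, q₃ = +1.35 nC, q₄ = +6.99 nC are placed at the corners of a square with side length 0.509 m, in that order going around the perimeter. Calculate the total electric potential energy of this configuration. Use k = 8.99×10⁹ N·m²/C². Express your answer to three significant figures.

The assembly work is the sum of pairwise potential energies, U = Σ_{i<j} kqᵢqⱼ/rᵢⱼ.
The four side pairs have separation 0.509 m and the two diagonal pairs 0.720 m.
Summing all 6 pair terms gives U = 2.52×10⁻⁶ J.

2.52×10⁻⁶ J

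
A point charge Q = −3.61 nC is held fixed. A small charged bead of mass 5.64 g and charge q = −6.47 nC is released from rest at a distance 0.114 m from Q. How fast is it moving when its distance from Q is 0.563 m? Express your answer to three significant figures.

0.0228 m/s

Only the electrostatic force acts, so mechanical energy is conserved: ½mv² = U₁ − U₂ = kQq(1/r₁ − 1/r₂).
U₁ − U₂ = (8.99×10⁹ N·m²/C²)(-3.61×10⁻⁹ C)(-6.47×10⁻⁹ C)(1/0.114 − 1/0.563) = 1.47×10⁻⁶ J.
v = √(2·1.47×10⁻⁶/5.64×10⁻³) = 0.0228 m/s.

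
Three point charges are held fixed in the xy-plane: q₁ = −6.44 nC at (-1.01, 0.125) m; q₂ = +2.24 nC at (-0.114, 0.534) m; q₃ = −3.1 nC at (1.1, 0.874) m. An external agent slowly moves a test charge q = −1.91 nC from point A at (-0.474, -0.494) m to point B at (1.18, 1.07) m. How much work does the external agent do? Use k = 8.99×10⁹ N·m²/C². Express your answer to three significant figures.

For quasistatic motion the external work equals the change in potential energy: W_ext = qΔV = q(V_B − V_A).
At A: distances to the source charges are 0.819 m, 1.09 m, 2.09 m; V_A = Σ kqᵢ/rᵢ = -65.6 V.
At B: distances to the source charges are 2.39 m, 1.40 m, 0.212 m; V_B = Σ kqᵢ/rᵢ = -142 V.
ΔV = V_B − V_A = -76.0 V.
W_ext = qΔV = (-1.91×10⁻⁹ C)(-76.0 V) = 1.45×10⁻⁷ J.

1.45×10⁻⁷ J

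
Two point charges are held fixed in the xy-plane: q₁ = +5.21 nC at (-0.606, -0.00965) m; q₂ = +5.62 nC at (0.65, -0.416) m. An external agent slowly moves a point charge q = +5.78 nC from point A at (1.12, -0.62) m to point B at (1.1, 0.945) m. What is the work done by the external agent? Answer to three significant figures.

For quasistatic motion the external work equals the change in potential energy: W_ext = qΔV = q(V_B − V_A).
At A: distances to the source charges are 1.83 m, 0.512 m; V_A = Σ kqᵢ/rᵢ = 124 V.
At B: distances to the source charges are 1.95 m, 1.43 m; V_B = Σ kqᵢ/rᵢ = 59.2 V.
ΔV = V_B − V_A = -65.0 V.
W_ext = qΔV = (5.78×10⁻⁹ C)(-65.0 V) = -3.76×10⁻⁷ J.

-3.76×10⁻⁷ J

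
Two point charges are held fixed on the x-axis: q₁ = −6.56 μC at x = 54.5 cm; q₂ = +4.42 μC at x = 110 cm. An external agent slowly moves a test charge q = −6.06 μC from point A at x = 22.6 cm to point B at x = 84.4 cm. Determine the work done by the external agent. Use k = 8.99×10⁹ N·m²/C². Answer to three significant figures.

-0.590 J

For quasistatic motion the external work equals the change in potential energy: W_ext = qΔV = q(V_B − V_A).
At A: distances to the source charges are 0.319 m, 0.874 m; V_A = Σ kqᵢ/rᵢ = -1.39×10⁵ V.
At B: distances to the source charges are 0.299 m, 0.256 m; V_B = Σ kqᵢ/rᵢ = -4.20×10⁴ V.
ΔV = V_B − V_A = 9.74×10⁴ V.
W_ext = qΔV = (-6.06×10⁻⁶ C)(9.74×10⁴ V) = -0.590 J.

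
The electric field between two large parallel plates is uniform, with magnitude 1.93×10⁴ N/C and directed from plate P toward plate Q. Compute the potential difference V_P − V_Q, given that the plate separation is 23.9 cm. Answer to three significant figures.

4610 V

In a uniform field, potential decreases in the direction of E: ΔV = −E·d for a displacement d parallel to E.
Going from Q to P is a displacement of 23.9 cm opposite to the field, so V_P − V_Q = +Ed = 4610 V.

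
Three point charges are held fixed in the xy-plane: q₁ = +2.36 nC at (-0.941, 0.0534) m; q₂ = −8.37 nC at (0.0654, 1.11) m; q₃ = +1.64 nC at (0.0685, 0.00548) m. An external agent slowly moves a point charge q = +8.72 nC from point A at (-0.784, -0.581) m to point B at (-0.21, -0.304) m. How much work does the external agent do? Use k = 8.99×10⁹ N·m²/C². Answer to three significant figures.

2.01×10⁻⁸ J

For quasistatic motion the external work equals the change in potential energy: W_ext = qΔV = q(V_B − V_A).
At A: distances to the source charges are 0.654 m, 1.89 m, 1.03 m; V_A = Σ kqᵢ/rᵢ = 6.95 V.
At B: distances to the source charges are 0.814 m, 1.44 m, 0.416 m; V_B = Σ kqᵢ/rᵢ = 9.25 V.
ΔV = V_B − V_A = 2.30 V.
W_ext = qΔV = (8.72×10⁻⁹ C)(2.30 V) = 2.01×10⁻⁸ J.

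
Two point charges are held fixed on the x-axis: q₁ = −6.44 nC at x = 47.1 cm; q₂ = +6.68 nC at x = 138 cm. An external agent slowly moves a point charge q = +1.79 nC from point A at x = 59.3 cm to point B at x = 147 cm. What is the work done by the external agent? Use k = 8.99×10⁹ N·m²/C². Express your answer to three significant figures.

For quasistatic motion the external work equals the change in potential energy: W_ext = qΔV = q(V_B − V_A).
At A: distances to the source charges are 0.122 m, 0.787 m; V_A = Σ kqᵢ/rᵢ = -398 V.
At B: distances to the source charges are 0.999 m, 0.0900 m; V_B = Σ kqᵢ/rᵢ = 609 V.
ΔV = V_B − V_A = 1010 V.
W_ext = qΔV = (1.79×10⁻⁹ C)(1010 V) = 1.80×10⁻⁶ J.

1.80×10⁻⁶ J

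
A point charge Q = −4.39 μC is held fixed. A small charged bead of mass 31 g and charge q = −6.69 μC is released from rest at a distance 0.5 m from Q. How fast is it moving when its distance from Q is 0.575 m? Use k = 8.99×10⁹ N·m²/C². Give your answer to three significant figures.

Only the electrostatic force acts, so mechanical energy is conserved: ½mv² = U₁ − U₂ = kQq(1/r₁ − 1/r₂).
U₁ − U₂ = (8.99×10⁹ N·m²/C²)(-4.39×10⁻⁶ C)(-6.69×10⁻⁶ C)(1/0.500 − 1/0.575) = 0.0689 J.
v = √(2·0.0689/0.0310) = 2.11 m/s.

2.11 m/s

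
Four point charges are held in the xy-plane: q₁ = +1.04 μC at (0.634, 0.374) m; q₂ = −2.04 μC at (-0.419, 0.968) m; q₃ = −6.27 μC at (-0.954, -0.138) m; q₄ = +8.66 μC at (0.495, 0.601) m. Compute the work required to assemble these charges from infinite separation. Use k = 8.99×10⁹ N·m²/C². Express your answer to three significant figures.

The work to assemble the configuration equals its total potential energy, U = Σ kqᵢqⱼ/rᵢⱼ over all pairs.
Pair separations: r₁₂ = 1.21 m, r₁₃ = 1.67 m, r₁₄ = 0.266 m, r₂₃ = 1.23 m, r₂₄ = 0.985 m, r₃₄ = 1.63 m.
Summing all 6 pair terms gives U = -0.114 J.

-0.114 J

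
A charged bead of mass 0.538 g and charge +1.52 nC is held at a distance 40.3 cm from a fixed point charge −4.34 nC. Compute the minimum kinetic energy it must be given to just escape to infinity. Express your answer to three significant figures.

To just escape, total mechanical energy must reach zero at infinity: ½mv²_min + U = 0, so ½mv²_min = −U = |kQq|/r.
|U| = |kQq|/r = (8.99×10⁹ N·m²/C²)(4.34×10⁻⁹)(1.52×10⁻⁹)/(0.403) = 1.47×10⁻⁷ J.

1.47×10⁻⁷ J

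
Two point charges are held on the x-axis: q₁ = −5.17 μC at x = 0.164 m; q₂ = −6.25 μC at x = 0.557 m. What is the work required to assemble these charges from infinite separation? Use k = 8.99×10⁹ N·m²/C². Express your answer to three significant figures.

0.739 J

The assembly work is the sum of pairwise potential energies, U = Σ_{i<j} kqᵢqⱼ/rᵢⱼ.
Pair separations: r₁₂ = 0.393 m.
U = (0.739) = 0.739 J.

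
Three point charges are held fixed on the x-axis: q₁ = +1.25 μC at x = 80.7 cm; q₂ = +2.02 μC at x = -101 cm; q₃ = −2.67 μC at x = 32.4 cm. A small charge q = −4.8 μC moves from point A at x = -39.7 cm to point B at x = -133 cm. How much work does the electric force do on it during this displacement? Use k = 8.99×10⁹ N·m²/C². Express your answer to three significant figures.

0.201 J

The work done by the electric force is W_field = −ΔU = −q(V_B − V_A) = q(V_A − V_B).
At A: distances to the source charges are 1.20 m, 0.613 m, 0.721 m; V_A = Σ kqᵢ/rᵢ = 5670 V.
At B: distances to the source charges are 2.14 m, 0.320 m, 1.65 m; V_B = Σ kqᵢ/rᵢ = 4.75×10⁴ V.
ΔV = V_B − V_A = 4.18×10⁴ V.
W_field = −qΔV = −(-4.80×10⁻⁶ C)(4.18×10⁴ V) = 0.201 J.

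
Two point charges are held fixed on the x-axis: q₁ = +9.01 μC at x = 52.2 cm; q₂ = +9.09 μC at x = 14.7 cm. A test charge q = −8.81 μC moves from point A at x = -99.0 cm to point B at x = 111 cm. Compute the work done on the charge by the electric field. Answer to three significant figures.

The work done by the electric force is W_field = −ΔU = −q(V_B − V_A) = q(V_A − V_B).
At A: distances to the source charges are 1.51 m, 1.14 m; V_A = Σ kqᵢ/rᵢ = 1.25×10⁵ V.
At B: distances to the source charges are 0.588 m, 0.963 m; V_B = Σ kqᵢ/rᵢ = 2.23×10⁵ V.
ΔV = V_B − V_A = 9.72×10⁴ V.
W_field = −qΔV = −(-8.81×10⁻⁶ C)(9.72×10⁴ V) = 0.856 J.

0.856 J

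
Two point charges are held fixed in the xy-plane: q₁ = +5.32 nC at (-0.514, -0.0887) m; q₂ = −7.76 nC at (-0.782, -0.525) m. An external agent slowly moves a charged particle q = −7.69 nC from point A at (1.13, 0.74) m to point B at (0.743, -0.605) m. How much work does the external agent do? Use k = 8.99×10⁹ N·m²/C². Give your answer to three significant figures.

4.64×10⁻⁸ J

For quasistatic motion the external work equals the change in potential energy: W_ext = qΔV = q(V_B − V_A).
At A: distances to the source charges are 1.84 m, 2.29 m; V_A = Σ kqᵢ/rᵢ = -4.45 V.
At B: distances to the source charges are 1.36 m, 1.53 m; V_B = Σ kqᵢ/rᵢ = -10.5 V.
ΔV = V_B − V_A = -6.04 V.
W_ext = qΔV = (-7.69×10⁻⁹ C)(-6.04 V) = 4.64×10⁻⁸ J.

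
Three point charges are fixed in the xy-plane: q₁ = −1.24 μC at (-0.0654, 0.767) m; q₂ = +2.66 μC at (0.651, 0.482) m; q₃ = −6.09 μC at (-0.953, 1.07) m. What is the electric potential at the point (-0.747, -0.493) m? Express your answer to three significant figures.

-2.85×10⁴ V

The total potential is the scalar sum of each charge's contribution, V = Σ kqᵢ/rᵢ.
Distances from the field point to each charge: r₁ = 1.43 m, r₂ = 1.70 m, r₃ = 1.58 m.
V = k[(-1.24×10⁻⁶)/(1.43) + (2.66×10⁻⁶)/(1.70) + (-6.09×10⁻⁶)/(1.58)] = -2.85×10⁴ V.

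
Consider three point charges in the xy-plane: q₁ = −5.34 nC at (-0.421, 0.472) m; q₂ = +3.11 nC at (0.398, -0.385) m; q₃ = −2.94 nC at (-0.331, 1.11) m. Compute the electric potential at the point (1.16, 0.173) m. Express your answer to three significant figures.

The total potential is the scalar sum of each charge's contribution, V = Σ kqᵢ/rᵢ.
Distances from the field point to each charge: r₁ = 1.61 m, r₂ = 0.944 m, r₃ = 1.76 m.
V = k[(-5.34×10⁻⁹)/(1.61) + (3.11×10⁻⁹)/(0.944) + (-2.94×10⁻⁹)/(1.76)] = -15.2 V.

-15.2 V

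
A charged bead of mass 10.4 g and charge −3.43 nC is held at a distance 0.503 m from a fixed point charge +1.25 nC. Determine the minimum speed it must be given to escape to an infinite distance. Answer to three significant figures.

To just escape, total mechanical energy must reach zero at infinity: ½mv²_min + U = 0, so ½mv²_min = −U = |kQq|/r.
|U| = |kQq|/r = (8.99×10⁹ N·m²/C²)(1.25×10⁻⁹)(3.43×10⁻⁹)/(0.503) = 7.66×10⁻⁸ J.
v_min = √(2|U|/m) = √(2·7.66×10⁻⁸/0.0104) = 3.84×10⁻³ m/s.

3.84×10⁻³ m/s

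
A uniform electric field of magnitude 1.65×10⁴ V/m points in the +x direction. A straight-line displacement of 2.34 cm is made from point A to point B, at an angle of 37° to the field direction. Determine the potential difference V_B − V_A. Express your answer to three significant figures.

Only the component of displacement along E changes the potential: ΔV = −E·d·cosθ.
ΔV = −(1.65×10⁴ V/m)(0.0234 m)cos37° = -308 V.

-308 V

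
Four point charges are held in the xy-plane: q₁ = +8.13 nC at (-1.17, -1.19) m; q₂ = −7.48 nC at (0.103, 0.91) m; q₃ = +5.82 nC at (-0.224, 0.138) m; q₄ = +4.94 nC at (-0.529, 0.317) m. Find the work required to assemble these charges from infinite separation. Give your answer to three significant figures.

The assembly work is the sum of pairwise potential energies, U = Σ_{i<j} kqᵢqⱼ/rᵢⱼ.
Pair separations: r₁₂ = 2.46 m, r₁₃ = 1.63 m, r₁₄ = 1.64 m, r₂₃ = 0.838 m, r₂₄ = 0.867 m, r₃₄ = 0.354 m.
Summing all 6 pair terms gives U = 1.39×10⁻⁷ J.

1.39×10⁻⁷ J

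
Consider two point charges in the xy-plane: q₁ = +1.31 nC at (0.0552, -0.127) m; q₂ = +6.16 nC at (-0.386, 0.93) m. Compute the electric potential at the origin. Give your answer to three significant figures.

Electric potential is a scalar, so the contributions from each charge add algebraically: V = Σ kqᵢ/rᵢ.
Distances from the field point to each charge: r₁ = 0.138 m, r₂ = 1.01 m.
V = k[(1.31×10⁻⁹)/(0.138) + (6.16×10⁻⁹)/(1.01)] = 140 V.

140 V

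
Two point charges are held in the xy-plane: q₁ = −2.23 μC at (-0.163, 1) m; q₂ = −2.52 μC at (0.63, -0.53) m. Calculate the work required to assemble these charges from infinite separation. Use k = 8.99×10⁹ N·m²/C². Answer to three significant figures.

The work to assemble the configuration equals its total potential energy, U = Σ kqᵢqⱼ/rᵢⱼ over all pairs.
Pair separations: r₁₂ = 1.72 m.
U = (0.0293) = 0.0293 J.

0.0293 J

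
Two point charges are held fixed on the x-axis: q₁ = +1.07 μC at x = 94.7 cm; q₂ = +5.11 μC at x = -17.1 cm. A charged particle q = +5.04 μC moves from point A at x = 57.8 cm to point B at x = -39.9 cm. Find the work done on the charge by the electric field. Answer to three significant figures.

-0.611 J

The work done by the electric force is W_field = −ΔU = −q(V_B − V_A) = q(V_A − V_B).
At A: distances to the source charges are 0.369 m, 0.749 m; V_A = Σ kqᵢ/rᵢ = 8.74×10⁴ V.
At B: distances to the source charges are 1.35 m, 0.228 m; V_B = Σ kqᵢ/rᵢ = 2.09×10⁵ V.
ΔV = V_B − V_A = 1.21×10⁵ V.
W_field = −qΔV = −(5.04×10⁻⁶ C)(1.21×10⁵ V) = -0.611 J.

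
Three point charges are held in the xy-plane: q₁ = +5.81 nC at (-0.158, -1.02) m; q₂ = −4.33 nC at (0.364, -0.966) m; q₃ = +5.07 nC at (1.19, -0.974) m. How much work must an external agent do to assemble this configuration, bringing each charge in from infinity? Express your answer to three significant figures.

The work to assemble the configuration equals its total potential energy, U = Σ kqᵢqⱼ/rᵢⱼ over all pairs.
Pair separations: r₁₂ = 0.525 m, r₁₃ = 1.35 m, r₂₃ = 0.826 m.
U = (-4.31×10⁻⁷) + (1.96×10⁻⁷) + (-2.39×10⁻⁷) = -4.74×10⁻⁷ J.

-4.74×10⁻⁷ J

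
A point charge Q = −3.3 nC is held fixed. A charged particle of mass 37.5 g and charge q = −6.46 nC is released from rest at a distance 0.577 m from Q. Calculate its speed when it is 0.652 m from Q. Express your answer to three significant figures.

1.43×10⁻³ m/s

Only the electrostatic force acts, so mechanical energy is conserved: ½mv² = U₁ − U₂ = kQq(1/r₁ − 1/r₂).
U₁ − U₂ = (8.99×10⁹ N·m²/C²)(-3.30×10⁻⁹ C)(-6.46×10⁻⁹ C)(1/0.577 − 1/0.652) = 3.82×10⁻⁸ J.
v = √(2·3.82×10⁻⁸/0.0375) = 1.43×10⁻³ m/s.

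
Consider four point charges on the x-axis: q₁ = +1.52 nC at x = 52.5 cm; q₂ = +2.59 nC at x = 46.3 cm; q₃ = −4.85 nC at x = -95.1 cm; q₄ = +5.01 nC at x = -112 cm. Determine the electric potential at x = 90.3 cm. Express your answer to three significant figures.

87.8 V

The total potential is the scalar sum of each charge's contribution, V = Σ kqᵢ/rᵢ.
Distances from the field point to each charge: r₁ = 0.378 m, r₂ = 0.440 m, r₃ = 1.85 m, r₄ = 2.02 m.
V = k[(1.52×10⁻⁹)/(0.378) + (2.59×10⁻⁹)/(0.440) + (-4.85×10⁻⁹)/(1.85) + (5.01×10⁻⁹)/(2.02)] = 87.8 V.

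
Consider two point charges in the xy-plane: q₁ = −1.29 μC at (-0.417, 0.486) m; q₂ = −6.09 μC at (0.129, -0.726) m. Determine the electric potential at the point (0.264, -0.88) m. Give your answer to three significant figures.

-2.75×10⁵ V

Electric potential is a scalar, so the contributions from each charge add algebraically: V = Σ kqᵢ/rᵢ.
Distances from the field point to each charge: r₁ = 1.53 m, r₂ = 0.205 m.
V = k[(-1.29×10⁻⁶)/(1.53) + (-6.09×10⁻⁶)/(0.205)] = -2.75×10⁵ V.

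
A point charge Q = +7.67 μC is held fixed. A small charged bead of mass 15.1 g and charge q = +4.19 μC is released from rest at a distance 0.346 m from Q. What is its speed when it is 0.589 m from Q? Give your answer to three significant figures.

Only the electrostatic force acts, so mechanical energy is conserved: ½mv² = U₁ − U₂ = kQq(1/r₁ − 1/r₂).
U₁ − U₂ = (8.99×10⁹ N·m²/C²)(7.67×10⁻⁶ C)(4.19×10⁻⁶ C)(1/0.346 − 1/0.589) = 0.344 J.
v = √(2·0.344/0.0151) = 6.75 m/s.

6.75 m/s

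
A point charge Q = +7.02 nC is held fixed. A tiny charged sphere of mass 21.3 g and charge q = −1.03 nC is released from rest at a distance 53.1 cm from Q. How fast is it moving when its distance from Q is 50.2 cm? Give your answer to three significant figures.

8.15×10⁻⁴ m/s

Only the electrostatic force acts, so mechanical energy is conserved: ½mv² = U₁ − U₂ = kQq(1/r₁ − 1/r₂).
U₁ − U₂ = (8.99×10⁹ N·m²/C²)(7.02×10⁻⁹ C)(-1.03×10⁻⁹ C)(1/0.531 − 1/0.502) = 7.07×10⁻⁹ J.
v = √(2·7.07×10⁻⁹/0.0213) = 8.15×10⁻⁴ m/s.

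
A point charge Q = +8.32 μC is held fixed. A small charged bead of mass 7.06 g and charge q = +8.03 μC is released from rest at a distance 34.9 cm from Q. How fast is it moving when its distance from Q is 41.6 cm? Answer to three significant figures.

Only the electrostatic force acts, so mechanical energy is conserved: ½mv² = U₁ − U₂ = kQq(1/r₁ − 1/r₂).
U₁ − U₂ = (8.99×10⁹ N·m²/C²)(8.32×10⁻⁶ C)(8.03×10⁻⁶ C)(1/0.349 − 1/0.416) = 0.277 J.
v = √(2·0.277/7.06×10⁻³) = 8.86 m/s.

8.86 m/s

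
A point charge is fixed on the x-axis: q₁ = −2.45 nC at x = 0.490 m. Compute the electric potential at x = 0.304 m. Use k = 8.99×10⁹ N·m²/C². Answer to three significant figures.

The total potential is the scalar sum of each charge's contribution, V = Σ kqᵢ/rᵢ.
V = k[(-2.45×10⁻⁹)/(0.186)] = -118 V.

-118 V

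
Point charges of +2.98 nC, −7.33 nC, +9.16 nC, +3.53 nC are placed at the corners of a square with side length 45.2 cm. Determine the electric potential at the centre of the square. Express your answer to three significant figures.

Electric potential is a scalar, so the contributions from each charge add algebraically: V = Σ kqᵢ/rᵢ.
The distance from each corner to the centre is a√2/2 = 0.320 m.
V = k[(2.98×10⁻⁹)/(0.320) + (-7.33×10⁻⁹)/(0.320) + (9.16×10⁻⁹)/(0.320) + (3.53×10⁻⁹)/(0.320)] = 235 V.

235 V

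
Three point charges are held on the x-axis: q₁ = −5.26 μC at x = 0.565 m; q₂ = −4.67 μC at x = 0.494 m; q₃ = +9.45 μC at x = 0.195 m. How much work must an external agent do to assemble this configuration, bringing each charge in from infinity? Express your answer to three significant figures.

The assembly work is the sum of pairwise potential energies, U = Σ_{i<j} kqᵢqⱼ/rᵢⱼ.
Pair separations: r₁₂ = 0.0710 m, r₁₃ = 0.370 m, r₂₃ = 0.299 m.
U = (3.11) + (-1.21) + (-1.33) = 0.576 J.

0.576 J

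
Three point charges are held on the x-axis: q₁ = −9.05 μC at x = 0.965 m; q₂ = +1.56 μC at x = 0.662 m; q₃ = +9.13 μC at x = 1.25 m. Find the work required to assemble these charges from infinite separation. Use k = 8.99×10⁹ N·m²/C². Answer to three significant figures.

-2.81 J

The assembly work is the sum of pairwise potential energies, U = Σ_{i<j} kqᵢqⱼ/rᵢⱼ.
Pair separations: r₁₂ = 0.303 m, r₁₃ = 0.285 m, r₂₃ = 0.588 m.
U = (-0.419) + (-2.61) + (0.218) = -2.81 J.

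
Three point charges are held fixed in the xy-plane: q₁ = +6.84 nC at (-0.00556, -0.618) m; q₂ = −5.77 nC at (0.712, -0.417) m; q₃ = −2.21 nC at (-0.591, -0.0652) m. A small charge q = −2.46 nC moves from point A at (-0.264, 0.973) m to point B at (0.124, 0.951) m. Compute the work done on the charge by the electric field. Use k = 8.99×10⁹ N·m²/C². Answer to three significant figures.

-2.76×10⁻⁹ J

The work done by the electric force is W_field = −ΔU = −q(V_B − V_A) = q(V_A − V_B).
At A: distances to the source charges are 1.61 m, 1.70 m, 1.09 m; V_A = Σ kqᵢ/rᵢ = -10.6 V.
At B: distances to the source charges are 1.57 m, 1.49 m, 1.24 m; V_B = Σ kqᵢ/rᵢ = -11.8 V.
ΔV = V_B − V_A = -1.12 V.
W_field = −qΔV = −(-2.46×10⁻⁹ C)(-1.12 V) = -2.76×10⁻⁹ J.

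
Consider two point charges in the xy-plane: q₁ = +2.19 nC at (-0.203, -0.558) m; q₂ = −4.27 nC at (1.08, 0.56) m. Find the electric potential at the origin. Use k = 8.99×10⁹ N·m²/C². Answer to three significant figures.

1.60 V

The total potential is the scalar sum of each charge's contribution, V = Σ kqᵢ/rᵢ.
Distances from the field point to each charge: r₁ = 0.594 m, r₂ = 1.22 m.
V = k[(2.19×10⁻⁹)/(0.594) + (-4.27×10⁻⁹)/(1.22)] = 1.60 V.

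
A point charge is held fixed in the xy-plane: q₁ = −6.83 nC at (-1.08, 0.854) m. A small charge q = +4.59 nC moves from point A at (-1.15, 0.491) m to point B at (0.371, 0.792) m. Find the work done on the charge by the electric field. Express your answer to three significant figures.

The work done by the electric force is W_field = −ΔU = −q(V_B − V_A) = q(V_A − V_B).
At A: distance to the source charge is 0.370 m; V_A = kq₁/r = -166 V.
At B: distance to the source charge is 1.45 m; V_B = kq₁/r = -42.3 V.
ΔV = V_B − V_A = 124 V.
W_field = −qΔV = −(4.59×10⁻⁹ C)(124 V) = -5.68×10⁻⁷ J.

-5.68×10⁻⁷ J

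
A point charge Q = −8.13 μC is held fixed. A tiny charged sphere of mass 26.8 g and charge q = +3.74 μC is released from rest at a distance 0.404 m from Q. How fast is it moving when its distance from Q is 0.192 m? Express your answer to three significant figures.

Only the electrostatic force acts, so mechanical energy is conserved: ½mv² = U₁ − U₂ = kQq(1/r₁ − 1/r₂).
U₁ − U₂ = (8.99×10⁹ N·m²/C²)(-8.13×10⁻⁶ C)(3.74×10⁻⁶ C)(1/0.404 − 1/0.192) = 0.747 J.
v = √(2·0.747/0.0268) = 7.47 m/s.

7.47 m/s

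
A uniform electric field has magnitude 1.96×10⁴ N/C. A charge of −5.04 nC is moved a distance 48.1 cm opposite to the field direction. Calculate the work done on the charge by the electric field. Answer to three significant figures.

4.75×10⁻⁵ J

The potential change for a displacement 48.1 cm opposite to the field direction is ΔV = +Ed = 9430 V.
W_field = −qΔV = 4.75×10⁻⁵ J.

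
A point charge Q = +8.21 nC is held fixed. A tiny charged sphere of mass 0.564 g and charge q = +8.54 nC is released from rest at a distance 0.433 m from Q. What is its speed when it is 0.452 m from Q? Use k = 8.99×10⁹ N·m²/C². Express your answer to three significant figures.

0.0147 m/s

Only the electrostatic force acts, so mechanical energy is conserved: ½mv² = U₁ − U₂ = kQq(1/r₁ − 1/r₂).
U₁ − U₂ = (8.99×10⁹ N·m²/C²)(8.21×10⁻⁹ C)(8.54×10⁻⁹ C)(1/0.433 − 1/0.452) = 6.12×10⁻⁸ J.
v = √(2·6.12×10⁻⁸/5.64×10⁻⁴) = 0.0147 m/s.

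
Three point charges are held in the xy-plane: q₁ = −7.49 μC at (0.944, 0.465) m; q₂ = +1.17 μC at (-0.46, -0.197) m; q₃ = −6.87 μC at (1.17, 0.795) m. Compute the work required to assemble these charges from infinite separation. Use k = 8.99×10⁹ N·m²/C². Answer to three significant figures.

1.07 J

The work to assemble the configuration equals its total potential energy, U = Σ kqᵢqⱼ/rᵢⱼ over all pairs.
Pair separations: r₁₂ = 1.55 m, r₁₃ = 0.400 m, r₂₃ = 1.91 m.
U = (-0.0508) + (1.16) + (-0.0379) = 1.07 J.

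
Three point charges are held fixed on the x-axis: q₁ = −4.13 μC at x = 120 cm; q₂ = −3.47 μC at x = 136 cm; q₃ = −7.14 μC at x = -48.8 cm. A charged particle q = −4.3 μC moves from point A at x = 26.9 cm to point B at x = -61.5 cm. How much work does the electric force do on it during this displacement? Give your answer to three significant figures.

-1.67 J

The work done by the electric force is W_field = −ΔU = −q(V_B − V_A) = q(V_A − V_B).
At A: distances to the source charges are 0.931 m, 1.09 m, 0.757 m; V_A = Σ kqᵢ/rᵢ = -1.53×10⁵ V.
At B: distances to the source charges are 1.81 m, 1.98 m, 0.127 m; V_B = Σ kqᵢ/rᵢ = -5.42×10⁵ V.
ΔV = V_B − V_A = -3.88×10⁵ V.
W_field = −qΔV = −(-4.30×10⁻⁶ C)(-3.88×10⁵ V) = -1.67 J.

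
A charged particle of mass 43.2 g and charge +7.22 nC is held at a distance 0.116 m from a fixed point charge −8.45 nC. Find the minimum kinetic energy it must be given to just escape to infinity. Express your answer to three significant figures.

4.73×10⁻⁶ J

To just escape, total mechanical energy must reach zero at infinity: ½mv²_min + U = 0, so ½mv²_min = −U = |kQq|/r.
|U| = |kQq|/r = (8.99×10⁹ N·m²/C²)(8.45×10⁻⁹)(7.22×10⁻⁹)/(0.116) = 4.73×10⁻⁶ J.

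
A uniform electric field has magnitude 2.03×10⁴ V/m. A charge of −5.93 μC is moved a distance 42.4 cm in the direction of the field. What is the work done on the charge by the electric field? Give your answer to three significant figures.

The potential change for a displacement 42.4 cm in the direction of the field is ΔV = −Ed = -8610 V.
W_field = −qΔV = -0.0510 J.

-0.0510 J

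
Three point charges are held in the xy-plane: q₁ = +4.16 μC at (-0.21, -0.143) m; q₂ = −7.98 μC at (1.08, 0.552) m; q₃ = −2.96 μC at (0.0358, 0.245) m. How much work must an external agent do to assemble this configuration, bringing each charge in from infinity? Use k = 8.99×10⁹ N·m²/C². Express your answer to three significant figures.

The work to assemble the configuration equals its total potential energy, U = Σ kqᵢqⱼ/rᵢⱼ over all pairs.
Pair separations: r₁₂ = 1.47 m, r₁₃ = 0.459 m, r₂₃ = 1.09 m.
U = (-0.204) + (-0.241) + (0.195) = -0.250 J.

-0.250 J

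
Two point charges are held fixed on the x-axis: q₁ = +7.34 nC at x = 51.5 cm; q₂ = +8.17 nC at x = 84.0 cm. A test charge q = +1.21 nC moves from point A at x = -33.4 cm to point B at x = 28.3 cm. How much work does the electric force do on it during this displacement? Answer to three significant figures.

The work done by the electric force is W_field = −ΔU = −q(V_B − V_A) = q(V_A − V_B).
At A: distances to the source charges are 0.849 m, 1.17 m; V_A = Σ kqᵢ/rᵢ = 140 V.
At B: distances to the source charges are 0.232 m, 0.557 m; V_B = Σ kqᵢ/rᵢ = 416 V.
ΔV = V_B − V_A = 276 V.
W_field = −qΔV = −(1.21×10⁻⁹ C)(276 V) = -3.34×10⁻⁷ J.

-3.34×10⁻⁷ J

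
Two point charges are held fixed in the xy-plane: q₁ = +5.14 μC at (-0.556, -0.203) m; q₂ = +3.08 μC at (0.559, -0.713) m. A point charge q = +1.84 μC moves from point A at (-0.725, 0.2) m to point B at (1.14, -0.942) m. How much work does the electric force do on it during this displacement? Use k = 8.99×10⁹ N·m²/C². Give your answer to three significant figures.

The work done by the electric force is W_field = −ΔU = −q(V_B − V_A) = q(V_A − V_B).
At A: distances to the source charges are 0.437 m, 1.58 m; V_A = Σ kqᵢ/rᵢ = 1.23×10⁵ V.
At B: distances to the source charges are 1.85 m, 0.625 m; V_B = Σ kqᵢ/rᵢ = 6.93×10⁴ V.
ΔV = V_B − V_A = -5.40×10⁴ V.
W_field = −qΔV = −(1.84×10⁻⁶ C)(-5.40×10⁴ V) = 0.0994 J.

0.0994 J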